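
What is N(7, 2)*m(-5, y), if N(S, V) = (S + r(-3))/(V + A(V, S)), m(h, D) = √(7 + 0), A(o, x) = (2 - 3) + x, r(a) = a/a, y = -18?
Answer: √7 ≈ 2.6458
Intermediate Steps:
r(a) = 1
A(o, x) = -1 + x
m(h, D) = √7
N(S, V) = (1 + S)/(-1 + S + V) (N(S, V) = (S + 1)/(V + (-1 + S)) = (1 + S)/(-1 + S + V))
N(7, 2)*m(-5, y) = ((1 + 7)/(-1 + 7 + 2))*√7 = (8/8)*√7 = ((⅛)*8)*√7 = 1*√7 = √7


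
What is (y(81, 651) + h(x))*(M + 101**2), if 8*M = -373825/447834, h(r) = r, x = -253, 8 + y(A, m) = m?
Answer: 2375520111055/597112 ≈ 3.9783e+6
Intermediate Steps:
y(A, m) = -8 + m
M = -373825/3582672 (M = (-373825/447834)/8 = (-373825*1/447834)/8 = (1/8)*(-373825/447834) = -373825/3582672 ≈ -0.10434)
(y(81, 651) + h(x))*(M + 101**2) = ((-8 + 651) - 253)*(-373825/3582672 + 101**2) = (643 - 253)*(-373825/3582672 + 10201) = 390*(36546463247/3582672) = 2375520111055/597112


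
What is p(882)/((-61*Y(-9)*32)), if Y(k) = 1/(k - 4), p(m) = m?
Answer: 5733/976 ≈ 5.8740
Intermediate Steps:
Y(k) = 1/(-4 + k)
p(882)/((-61*Y(-9)*32)) = 882/((-61/(-4 - 9)*32)) = 882/((-61/(-13)*32)) = 882/((-61*(-1/13)*32)) = 882/(((61/13)*32)) = 882/(1952/13) = 882*(13/1952) = 5733/976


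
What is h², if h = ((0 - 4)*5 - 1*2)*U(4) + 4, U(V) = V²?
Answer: 121104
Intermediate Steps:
h = -348 (h = ((0 - 4)*5 - 1*2)*4² + 4 = (-4*5 - 2)*16 + 4 = (-20 - 2)*16 + 4 = -22*16 + 4 = -352 + 4 = -348)
h² = (-348)² = 121104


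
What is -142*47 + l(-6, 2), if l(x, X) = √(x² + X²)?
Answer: -6674 + 2*√10 ≈ -6667.7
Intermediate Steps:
l(x, X) = √(X² + x²)
-142*47 + l(-6, 2) = -142*47 + √(2² + (-6)²) = -6674 + √(4 + 36) = -6674 + √40 = -6674 + 2*√10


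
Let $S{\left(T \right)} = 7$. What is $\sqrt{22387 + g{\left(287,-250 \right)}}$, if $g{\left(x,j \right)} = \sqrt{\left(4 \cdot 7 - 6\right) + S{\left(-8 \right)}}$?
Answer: $\sqrt{22387 + \sqrt{29}} \approx 149.64$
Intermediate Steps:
$g{\left(x,j \right)} = \sqrt{29}$ ($g{\left(x,j \right)} = \sqrt{\left(4 \cdot 7 - 6\right) + 7} = \sqrt{\left(28 - 6\right) + 7} = \sqrt{22 + 7} = \sqrt{29}$)
$\sqrt{22387 + g{\left(287,-250 \right)}} = \sqrt{22387 + \sqrt{29}}$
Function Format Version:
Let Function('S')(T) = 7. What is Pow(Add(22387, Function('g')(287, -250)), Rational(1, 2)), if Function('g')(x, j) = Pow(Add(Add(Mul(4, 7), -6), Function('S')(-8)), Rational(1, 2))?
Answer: Pow(Add(22387, Pow(29, Rational(1, 2))), Rational(1, 2)) ≈ 149.64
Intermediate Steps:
Function('g')(x, j) = Pow(29, Rational(1, 2)) (Function('g')(x, j) = Pow(Add(Add(Mul(4, 7), -6), 7), Rational(1, 2)) = Pow(Add(Add(28, -6), 7), Rational(1, 2)) = Pow(Add(22, 7), Rational(1, 2)) = Pow(29, Rational(1, 2)))
Pow(Add(22387, Function('g')(287, -250)), Rational(1, 2)) = Pow(Add(22387, Pow(29, Rational(1, 2))), Rational(1, 2))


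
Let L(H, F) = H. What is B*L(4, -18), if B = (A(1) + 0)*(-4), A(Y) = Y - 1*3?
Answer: 32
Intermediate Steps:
A(Y) = -3 + Y (A(Y) = Y - 3 = -3 + Y)
B = 8 (B = ((-3 + 1) + 0)*(-4) = (-2 + 0)*(-4) = -2*(-4) = 8)
B*L(4, -18) = 8*4 = 32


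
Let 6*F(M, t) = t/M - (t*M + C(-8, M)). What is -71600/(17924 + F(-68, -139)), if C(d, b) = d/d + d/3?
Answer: -3505536/800461 ≈ -4.3794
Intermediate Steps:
C(d, b) = 1 + d/3 (C(d, b) = 1 + d*(1/3) = 1 + d/3)
F(M, t) = 5/18 - M*t/6 + t/(6*M) (F(M, t) = (t/M - (t*M + (1 + (1/3)*(-8))))/6 = (t/M - (M*t + (1 - 8/3)))/6 = (t/M - (M*t - 5/3))/6 = (t/M - (-5/3 + M*t))/6 = (t/M + (5/3 - M*t))/6 = (5/3 + t/M - M*t)/6 = 5/18 - M*t/6 + t/(6*M))
-71600/(17924 + F(-68, -139)) = -71600/(17924 + (5/18 - 1/6*(-68)*(-139) + (1/6)*(-139)/(-68))) = -71600/(17924 + (5/18 - 4726/3 + (1/6)*(-139)*(-1/68))) = -71600/(17924 + (5/18 - 4726/3 + 139/408)) = -71600/(17924 - 1927451/1224) = -71600/20011525/1224 = -71600*1224/20011525 = -3505536/800461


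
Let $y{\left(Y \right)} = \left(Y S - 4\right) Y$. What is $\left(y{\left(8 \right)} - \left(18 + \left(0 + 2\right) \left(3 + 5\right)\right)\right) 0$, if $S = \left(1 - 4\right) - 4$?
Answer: $0$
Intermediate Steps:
$S = -7$ ($S = -3 - 4 = -7$)
$y{\left(Y \right)} = Y \left(-4 - 7 Y\right)$ ($y{\left(Y \right)} = \left(Y \left(-7\right) - 4\right) Y = \left(- 7 Y - 4\right) Y = \left(-4 - 7 Y\right) Y = Y \left(-4 - 7 Y\right)$)
$\left(y{\left(8 \right)} - \left(18 + \left(0 + 2\right) \left(3 + 5\right)\right)\right) 0 = \left(\left(-1\right) 8 \left(4 + 7 \cdot 8\right) - \left(18 + \left(0 + 2\right) \left(3 + 5\right)\right)\right) 0 = \left(\left(-1\right) 8 \left(4 + 56\right) - \left(18 + 2 \cdot 8\right)\right) 0 = \left(\left(-1\right) 8 \cdot 60 - 34\right) 0 = \left(-480 - 34\right) 0 = \left(-514\right) 0 = 0$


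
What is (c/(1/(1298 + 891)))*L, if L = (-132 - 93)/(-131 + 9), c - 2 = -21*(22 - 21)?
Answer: -9357975/122 ≈ -76705.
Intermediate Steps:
c = -19 (c = 2 - 21*(22 - 21) = 2 - 21*1 = 2 - 21 = -19)
L = 225/122 (L = -225/(-122) = -225*(-1/122) = 225/122 ≈ 1.8443)
(c/(1/(1298 + 891)))*L = -19/(1/(1298 + 891))*(225/122) = -19/(1/2189)*(225/122) = -19/1/2189*(225/122) = -19*2189*(225/122) = -41591*225/122 = -9357975/122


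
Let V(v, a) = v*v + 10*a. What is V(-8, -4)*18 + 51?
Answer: 483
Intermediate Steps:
V(v, a) = v² + 10*a
V(-8, -4)*18 + 51 = ((-8)² + 10*(-4))*18 + 51 = (64 - 40)*18 + 51 = 24*18 + 51 = 432 + 51 = 483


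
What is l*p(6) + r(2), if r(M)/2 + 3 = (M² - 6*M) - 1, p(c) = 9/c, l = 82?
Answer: 99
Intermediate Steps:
r(M) = -8 - 12*M + 2*M² (r(M) = -6 + 2*((M² - 6*M) - 1) = -6 + 2*(-1 + M² - 6*M) = -6 + (-2 - 12*M + 2*M²) = -8 - 12*M + 2*M²)
l*p(6) + r(2) = 82*(9/6) + (-8 - 12*2 + 2*2²) = 82*(9*(⅙)) + (-8 - 24 + 2*4) = 82*(3/2) + (-8 - 24 + 8) = 123 - 24 = 99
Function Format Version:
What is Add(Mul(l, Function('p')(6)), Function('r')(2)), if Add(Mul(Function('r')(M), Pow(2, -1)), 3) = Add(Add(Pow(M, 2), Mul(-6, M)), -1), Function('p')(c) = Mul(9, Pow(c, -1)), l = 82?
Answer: 99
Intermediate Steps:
Function('r')(M) = Add(-8, Mul(-12, M), Mul(2, Pow(M, 2))) (Function('r')(M) = Add(-6, Mul(2, Add(Add(Pow(M, 2), Mul(-6, M)), -1))) = Add(-6, Mul(2, Add(-1, Pow(M, 2), Mul(-6, M)))) = Add(-6, Add(-2, Mul(-12, M), Mul(2, Pow(M, 2)))) = Add(-8, Mul(-12, M), Mul(2, Pow(M, 2))))
Add(Mul(l, Function('p')(6)), Function('r')(2)) = Add(Mul(82, Mul(9, Pow(6, -1))), Add(-8, Mul(-12, 2), Mul(2, Pow(2, 2)))) = Add(Mul(82, Mul(9, Rational(1, 6))), Add(-8, -24, Mul(2, 4))) = Add(Mul(82, Rational(3, 2)), Add(-8, -24, 8)) = Add(123, -24) = 99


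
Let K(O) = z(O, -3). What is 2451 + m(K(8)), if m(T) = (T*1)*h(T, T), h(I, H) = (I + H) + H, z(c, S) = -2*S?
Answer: 2559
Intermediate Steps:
K(O) = 6 (K(O) = -2*(-3) = 6)
h(I, H) = I + 2*H (h(I, H) = (H + I) + H = I + 2*H)
m(T) = 3*T**2 (m(T) = (T*1)*(T + 2*T) = T*(3*T) = 3*T**2)
2451 + m(K(8)) = 2451 + 3*6**2 = 2451 + 3*36 = 2451 + 108 = 2559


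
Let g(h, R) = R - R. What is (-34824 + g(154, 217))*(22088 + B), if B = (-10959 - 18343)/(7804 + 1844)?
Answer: -154586436311/201 ≈ -7.6909e+8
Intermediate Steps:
g(h, R) = 0
B = -14651/4824 (B = -29302/9648 = -29302*1/9648 = -14651/4824 ≈ -3.0371)
(-34824 + g(154, 217))*(22088 + B) = (-34824 + 0)*(22088 - 14651/4824) = -34824*106537861/4824 = -154586436311/201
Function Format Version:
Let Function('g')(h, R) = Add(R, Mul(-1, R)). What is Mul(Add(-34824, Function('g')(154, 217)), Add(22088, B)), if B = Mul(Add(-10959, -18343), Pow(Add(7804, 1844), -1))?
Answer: Rational(-154586436311, 201) ≈ -7.6909e+8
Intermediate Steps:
Function('g')(h, R) = 0
B = Rational(-14651, 4824) (B = Mul(-29302, Pow(9648, -1)) = Mul(-29302, Rational(1, 9648)) = Rational(-14651, 4824) ≈ -3.0371)
Mul(Add(-34824, Function('g')(154, 217)), Add(22088, B)) = Mul(Add(-34824, 0), Add(22088, Rational(-14651, 4824))) = Mul(-34824, Rational(106537861, 4824)) = Rational(-154586436311, 201)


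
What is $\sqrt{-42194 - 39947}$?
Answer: $i \sqrt{82141} \approx 286.6 i$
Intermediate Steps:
$\sqrt{-42194 - 39947} = \sqrt{-82141} = i \sqrt{82141}$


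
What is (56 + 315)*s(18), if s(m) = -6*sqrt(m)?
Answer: -6678*sqrt(2) ≈ -9444.1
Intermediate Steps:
(56 + 315)*s(18) = (56 + 315)*(-18*sqrt(2)) = 371*(-18*sqrt(2)) = -6678*sqrt(2)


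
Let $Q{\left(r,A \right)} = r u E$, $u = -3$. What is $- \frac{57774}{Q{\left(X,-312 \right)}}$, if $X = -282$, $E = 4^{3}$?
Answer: $- \frac{9629}{9024} \approx -1.067$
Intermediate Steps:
$E = 64$
$Q{\left(r,A \right)} = - 192 r$ ($Q{\left(r,A \right)} = r \left(-3\right) 64 = - 3 r 64 = - 192 r$)
$- \frac{57774}{Q{\left(X,-312 \right)}} = - \frac{57774}{\left(-192\right) \left(-282\right)} = - \frac{57774}{54144} = \left(-57774\right) \frac{1}{54144} = - \frac{9629}{9024}$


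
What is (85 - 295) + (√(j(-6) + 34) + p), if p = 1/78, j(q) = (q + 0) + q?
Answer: -16379/78 + √22 ≈ -205.30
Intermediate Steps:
j(q) = 2*q (j(q) = q + q = 2*q)
p = 1/78 ≈ 0.012821
(85 - 295) + (√(j(-6) + 34) + p) = (85 - 295) + (√(2*(-6) + 34) + 1/78) = -210 + (√(-12 + 34) + 1/78) = -210 + (√22 + 1/78) = -210 + (1/78 + √22) = -16379/78 + √22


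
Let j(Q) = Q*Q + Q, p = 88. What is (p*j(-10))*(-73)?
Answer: -578160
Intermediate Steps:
j(Q) = Q + Q**2 (j(Q) = Q**2 + Q = Q + Q**2)
(p*j(-10))*(-73) = (88*(-10*(1 - 10)))*(-73) = (88*(-10*(-9)))*(-73) = (88*90)*(-73) = 7920*(-73) = -578160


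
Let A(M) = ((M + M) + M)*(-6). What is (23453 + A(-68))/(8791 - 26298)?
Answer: -24677/17507 ≈ -1.4095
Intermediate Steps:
A(M) = -18*M (A(M) = (2*M + M)*(-6) = (3*M)*(-6) = -18*M)
(23453 + A(-68))/(8791 - 26298) = (23453 - 18*(-68))/(8791 - 26298) = (23453 + 1224)/(-17507) = 24677*(-1/17507) = -24677/17507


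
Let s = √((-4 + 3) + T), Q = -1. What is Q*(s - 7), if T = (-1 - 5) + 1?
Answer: 7 - I*√6 ≈ 7.0 - 2.4495*I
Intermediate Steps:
T = -5 (T = -6 + 1 = -5)
s = I*√6 (s = √((-4 + 3) - 5) = √(-1 - 5) = √(-6) = I*√6 ≈ 2.4495*I)
Q*(s - 7) = -(I*√6 - 7) = -(-7 + I*√6) = 7 - I*√6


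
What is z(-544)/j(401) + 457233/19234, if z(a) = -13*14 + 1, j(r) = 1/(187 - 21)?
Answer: -577447531/19234 ≈ -30022.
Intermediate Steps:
j(r) = 1/166
z(a) = -181 (z(a) = -182 + 1 = -181)
z(-544)/j(401) + 457233/19234 = -181/1/166 + 457233/19234 = -181*166 + 457233*(1/19234) = -30046 + 457233/19234 = -577447531/19234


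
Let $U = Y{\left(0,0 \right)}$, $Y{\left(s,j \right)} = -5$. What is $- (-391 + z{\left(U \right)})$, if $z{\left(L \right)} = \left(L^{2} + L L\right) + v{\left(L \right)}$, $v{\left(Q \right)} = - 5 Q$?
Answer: $316$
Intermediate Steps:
$U = -5$
$z{\left(L \right)} = - 5 L + 2 L^{2}$ ($z{\left(L \right)} = \left(L^{2} + L L\right) - 5 L = \left(L^{2} + L^{2}\right) - 5 L = 2 L^{2} - 5 L = - 5 L + 2 L^{2}$)
$- (-391 + z{\left(U \right)}) = - (-391 - 5 \left(-5 + 2 \left(-5\right)\right)) = - (-391 - 5 \left(-5 - 10\right)) = - (-391 - -75) = - (-391 + 75) = \left(-1\right) \left(-316\right) = 316$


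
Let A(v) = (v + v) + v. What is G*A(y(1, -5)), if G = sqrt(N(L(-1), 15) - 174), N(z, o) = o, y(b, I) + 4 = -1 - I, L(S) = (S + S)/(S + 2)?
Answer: 0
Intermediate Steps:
L(S) = 2*S/(2 + S) (L(S) = (2*S)/(2 + S) = 2*S/(2 + S))
y(b, I) = -5 - I (y(b, I) = -4 + (-1 - I) = -5 - I)
A(v) = 3*v (A(v) = 2*v + v = 3*v)
G = I*sqrt(159) (G = sqrt(15 - 174) = sqrt(-159) = I*sqrt(159) ≈ 12.61*I)
G*A(y(1, -5)) = (I*sqrt(159))*(3*(-5 - 1*(-5))) = (I*sqrt(159))*(3*(-5 + 5)) = (I*sqrt(159))*(3*0) = (I*sqrt(159))*0 = 0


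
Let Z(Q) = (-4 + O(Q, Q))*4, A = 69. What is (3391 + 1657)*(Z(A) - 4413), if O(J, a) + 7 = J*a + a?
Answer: 75028424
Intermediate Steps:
O(J, a) = -7 + a + J*a (O(J, a) = -7 + (J*a + a) = -7 + (a + J*a) = -7 + a + J*a)
Z(Q) = -44 + 4*Q + 4*Q² (Z(Q) = (-4 + (-7 + Q + Q*Q))*4 = (-4 + (-7 + Q + Q²))*4 = (-11 + Q + Q²)*4 = -44 + 4*Q + 4*Q²)
(3391 + 1657)*(Z(A) - 4413) = (3391 + 1657)*((-44 + 4*69 + 4*69²) - 4413) = 5048*((-44 + 276 + 4*4761) - 4413) = 5048*((-44 + 276 + 19044) - 4413) = 5048*(19276 - 4413) = 5048*14863 = 75028424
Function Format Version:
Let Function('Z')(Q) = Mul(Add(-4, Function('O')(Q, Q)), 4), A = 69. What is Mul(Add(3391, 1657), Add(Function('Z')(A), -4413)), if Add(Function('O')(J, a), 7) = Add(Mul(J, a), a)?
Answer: 75028424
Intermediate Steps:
Function('O')(J, a) = Add(-7, a, Mul(J, a)) (Function('O')(J, a) = Add(-7, Add(Mul(J, a), a)) = Add(-7, Add(a, Mul(J, a))) = Add(-7, a, Mul(J, a)))
Function('Z')(Q) = Add(-44, Mul(4, Q), Mul(4, Pow(Q, 2))) (Function('Z')(Q) = Mul(Add(-4, Add(-7, Q, Mul(Q, Q))), 4) = Mul(Add(-4, Add(-7, Q, Pow(Q, 2))), 4) = Mul(Add(-11, Q, Pow(Q, 2)), 4) = Add(-44, Mul(4, Q), Mul(4, Pow(Q, 2))))
Mul(Add(3391, 1657), Add(Function('Z')(A), -4413)) = Mul(Add(3391, 1657), Add(Add(-44, Mul(4, 69), Mul(4, Pow(69, 2))), -4413)) = Mul(5048, Add(Add(-44, 276, Mul(4, 4761)), -4413)) = Mul(5048, Add(Add(-44, 276, 19044), -4413)) = Mul(5048, Add(19276, -4413)) = Mul(5048, 14863) = 75028424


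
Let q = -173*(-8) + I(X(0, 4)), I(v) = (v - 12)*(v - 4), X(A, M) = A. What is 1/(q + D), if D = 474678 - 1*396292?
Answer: 1/79818 ≈ 1.2529e-5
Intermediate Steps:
I(v) = (-12 + v)*(-4 + v)
D = 78386 (D = 474678 - 396292 = 78386)
q = 1432 (q = -173*(-8) + (48 + 0² - 16*0) = 1384 + (48 + 0 + 0) = 1384 + 48 = 1432)
1/(q + D) = 1/(1432 + 78386) = 1/79818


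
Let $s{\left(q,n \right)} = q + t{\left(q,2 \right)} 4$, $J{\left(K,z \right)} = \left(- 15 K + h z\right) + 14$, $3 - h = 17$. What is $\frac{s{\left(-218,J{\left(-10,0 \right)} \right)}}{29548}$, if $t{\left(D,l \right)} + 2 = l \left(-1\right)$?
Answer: $- \frac{117}{14774} \approx -0.0079193$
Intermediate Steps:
$t{\left(D,l \right)} = -2 - l$ ($t{\left(D,l \right)} = -2 + l \left(-1\right) = -2 - l$)
$h = -14$ ($h = 3 - 17 = -14$)
$J{\left(K,z \right)} = 14 - 15 K - 14 z$ ($J{\left(K,z \right)} = \left(- 15 K - 14 z\right) + 14 = 14 - 15 K - 14 z$)
$s{\left(q,n \right)} = -16 + q$ ($s{\left(q,n \right)} = q + \left(-2 - 2\right) 4 = q - 16 = -16 + q$)
$\frac{s{\left(-218,J{\left(-10,0 \right)} \right)}}{29548} = \frac{-16 - 218}{29548} = \left(-234\right) \frac{1}{29548} = - \frac{117}{14774}$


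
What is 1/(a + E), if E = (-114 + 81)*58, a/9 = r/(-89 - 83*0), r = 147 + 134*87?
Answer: -89/276591 ≈ -0.00032177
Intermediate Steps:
r = 11805 (r = 147 + 11658 = 11805)
a = -106245/89 (a = 9*(11805/(-89 - 83*0)) = 9*(11805/(-89 + 0)) = 9*(11805/(-89)) = 9*(11805*(-1/89)) = 9*(-11805/89) = -106245/89 ≈ -1193.8)
E = -1914 (E = -33*58 = -1914)
1/(a + E) = 1/(-106245/89 - 1914) = 1/(-276591/89) = -89/276591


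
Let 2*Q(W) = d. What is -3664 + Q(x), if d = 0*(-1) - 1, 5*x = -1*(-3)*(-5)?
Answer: -7329/2 ≈ -3664.5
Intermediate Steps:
x = -3 (x = (-1*(-3)*(-5))/5 = (3*(-5))/5 = (1/5)*(-15) = -3)
d = -1 (d = 0 - 1 = -1)
Q(W) = -1/2 (Q(W) = (1/2)*(-1) = -1/2)
-3664 + Q(x) = -3664 - 1/2 = -7329/2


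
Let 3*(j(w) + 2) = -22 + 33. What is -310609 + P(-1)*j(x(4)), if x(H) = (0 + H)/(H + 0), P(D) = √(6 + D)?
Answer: -310609 + 5*√5/3 ≈ -3.1061e+5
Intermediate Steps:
x(H) = 1 (x(H) = H/H = 1)
j(w) = 5/3 (j(w) = -2 + (-22 + 33)/3 = -2 + (⅓)*11 = -2 + 11/3 = 5/3)
-310609 + P(-1)*j(x(4)) = -310609 + √(6 - 1)*(5/3) = -310609 + √5*(5/3) = -310609 + 5*√5/3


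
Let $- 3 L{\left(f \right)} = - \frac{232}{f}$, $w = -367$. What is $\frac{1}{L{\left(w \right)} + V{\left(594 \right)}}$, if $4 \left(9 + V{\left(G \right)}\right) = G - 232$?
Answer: $\frac{2202}{178999} \approx 0.012302$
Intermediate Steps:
$V{\left(G \right)} = -67 + \frac{G}{4}$ ($V{\left(G \right)} = -9 + \frac{G - 232}{4} = -9 + \frac{-232 + G}{4} = -9 + \left(-58 + \frac{G}{4}\right) = -67 + \frac{G}{4}$)
$L{\left(f \right)} = \frac{232}{3 f}$ ($L{\left(f \right)} = - \frac{\left(-232\right) \frac{1}{f}}{3} = \frac{232}{3 f}$)
$\frac{1}{L{\left(w \right)} + V{\left(594 \right)}} = \frac{1}{\frac{232}{3 \left(-367\right)} + \left(-67 + \frac{1}{4} \cdot 594\right)} = \frac{1}{\frac{232}{3} \left(- \frac{1}{367}\right) + \left(-67 + \frac{297}{2}\right)} = \frac{1}{- \frac{232}{1101} + \frac{163}{2}} = \frac{1}{\frac{178999}{2202}} = \frac{2202}{178999}$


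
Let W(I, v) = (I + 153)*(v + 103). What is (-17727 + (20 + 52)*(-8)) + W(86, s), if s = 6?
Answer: 7748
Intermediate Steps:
W(I, v) = (103 + v)*(153 + I) (W(I, v) = (153 + I)*(103 + v) = (103 + v)*(153 + I))
(-17727 + (20 + 52)*(-8)) + W(86, s) = (-17727 + (20 + 52)*(-8)) + (15759 + 103*86 + 153*6 + 86*6) = (-17727 + 72*(-8)) + (15759 + 8858 + 918 + 516) = (-17727 - 576) + 26051 = -18303 + 26051 = 7748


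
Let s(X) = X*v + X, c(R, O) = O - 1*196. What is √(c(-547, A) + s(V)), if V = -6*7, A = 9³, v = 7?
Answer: √197 ≈ 14.036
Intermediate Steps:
A = 729
c(R, O) = -196 + O (c(R, O) = O - 196 = -196 + O)
V = -42
s(X) = 8*X (s(X) = X*7 + X = 7*X + X = 8*X)
√(c(-547, A) + s(V)) = √((-196 + 729) + 8*(-42)) = √(533 - 336) = √197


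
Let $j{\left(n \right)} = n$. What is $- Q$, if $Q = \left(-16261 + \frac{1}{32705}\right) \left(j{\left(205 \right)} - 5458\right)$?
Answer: $- \frac{2793629469012}{32705} \approx -8.5419 \cdot 10^{7}$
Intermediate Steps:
$Q = \frac{2793629469012}{32705}$ ($Q = \left(-16261 + \frac{1}{32705}\right) \left(205 - 5458\right) = \left(-16261 + \frac{1}{32705}\right) \left(-5253\right) = \left(- \frac{531816004}{32705}\right) \left(-5253\right) = \frac{2793629469012}{32705} \approx 8.5419 \cdot 10^{7}$)
$- Q = \left(-1\right) \frac{2793629469012}{32705} = - \frac{2793629469012}{32705}$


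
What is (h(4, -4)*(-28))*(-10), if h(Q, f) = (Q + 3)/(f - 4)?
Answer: -245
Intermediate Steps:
h(Q, f) = (3 + Q)/(-4 + f)
(h(4, -4)*(-28))*(-10) = (((3 + 4)/(-4 - 4))*(-28))*(-10) = ((7/(-8))*(-28))*(-10) = (-1/8*7*(-28))*(-10) = -7/8*(-28)*(-10) = (49/2)*(-10) = -245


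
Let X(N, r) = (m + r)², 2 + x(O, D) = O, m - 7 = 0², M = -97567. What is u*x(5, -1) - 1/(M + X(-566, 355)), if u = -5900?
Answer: -592542901/33477 ≈ -17700.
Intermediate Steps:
m = 7 (m = 7 + 0² = 7 + 0 = 7)
x(O, D) = -2 + O
X(N, r) = (7 + r)²
u*x(5, -1) - 1/(M + X(-566, 355)) = -5900*(-2 + 5) - 1/(-97567 + (7 + 355)²) = -5900*3 - 1/(-97567 + 362²) = -17700 - 1/(-97567 + 131044) = -17700 - 1/33477 = -592542901/33477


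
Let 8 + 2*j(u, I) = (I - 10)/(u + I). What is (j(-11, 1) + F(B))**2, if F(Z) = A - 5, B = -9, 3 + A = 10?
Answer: 961/400 ≈ 2.4025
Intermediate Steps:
A = 7 (A = -3 + 10 = 7)
F(Z) = 2 (F(Z) = 7 - 5 = 2)
j(u, I) = -4 + (-10 + I)/(2*(I + u)) (j(u, I) = -4 + ((I - 10)/(u + I))/2 = -4 + ((-10 + I)/(I + u))/2 = -4 + (-10 + I)/(2*(I + u)))
(j(-11, 1) + F(B))**2 = ((-5 - 4*(-11) - 7/2*1)/(1 - 11) + 2)**2 = ((-5 + 44 - 7/2)/(-10) + 2)**2 = (-1/10*71/2 + 2)**2 = (-71/20 + 2)**2 = (-31/20)**2 = 961/400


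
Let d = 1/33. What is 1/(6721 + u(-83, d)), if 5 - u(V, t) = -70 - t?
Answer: 33/224269 ≈ 0.00014714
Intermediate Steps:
d = 1/33 ≈ 0.030303
u(V, t) = 75 + t (u(V, t) = 5 - (-70 - t) = 5 + (70 + t) = 75 + t)
1/(6721 + u(-83, d)) = 1/(6721 + (75 + 1/33)) = 1/(6721 + 2476/33) = 1/(224269/33) = 33/224269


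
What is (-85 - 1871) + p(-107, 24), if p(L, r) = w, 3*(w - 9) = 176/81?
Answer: -472945/243 ≈ -1946.3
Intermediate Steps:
w = 2363/243 (w = 9 + (176/81)/3 = 9 + (176*(1/81))/3 = 9 + (⅓)*(176/81) = 9 + 176/243 = 2363/243 ≈ 9.7243)
p(L, r) = 2363/243
(-85 - 1871) + p(-107, 24) = (-85 - 1871) + 2363/243 = -1956 + 2363/243 = -472945/243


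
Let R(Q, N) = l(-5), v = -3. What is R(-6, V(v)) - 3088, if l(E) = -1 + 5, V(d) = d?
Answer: -3084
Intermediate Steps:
l(E) = 4
R(Q, N) = 4
R(-6, V(v)) - 3088 = 4 - 3088 = -3084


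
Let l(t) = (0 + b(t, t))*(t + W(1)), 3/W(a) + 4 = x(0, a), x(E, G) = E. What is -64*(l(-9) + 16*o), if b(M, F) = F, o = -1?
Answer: -4592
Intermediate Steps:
W(a) = -3/4 (W(a) = 3/(-4 + 0) = 3/(-4) = 3*(-1/4) = -3/4)
l(t) = t*(-3/4 + t) (l(t) = (0 + t)*(t - 3/4) = t*(-3/4 + t))
-64*(l(-9) + 16*o) = -64*((1/4)*(-9)*(-3 + 4*(-9)) + 16*(-1)) = -64*((1/4)*(-9)*(-3 - 36) - 16) = -64*((1/4)*(-9)*(-39) - 16) = -64*(351/4 - 16) = -64*287/4 = -4592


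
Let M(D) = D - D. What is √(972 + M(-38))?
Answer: 18*√3 ≈ 31.177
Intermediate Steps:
M(D) = 0
√(972 + M(-38)) = √(972 + 0) = √972 = 18*√3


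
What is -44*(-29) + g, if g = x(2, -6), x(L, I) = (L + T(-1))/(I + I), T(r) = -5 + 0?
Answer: 5105/4 ≈ 1276.3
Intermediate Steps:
T(r) = -5
x(L, I) = (-5 + L)/(2*I) (x(L, I) = (L - 5)/(I + I) = (-5 + L)/((2*I)) = (-5 + L)*(1/(2*I)) = (-5 + L)/(2*I))
g = 1/4 (g = (1/2)*(-5 + 2)/(-6) = (1/2)*(-1/6)*(-3) = 1/4 ≈ 0.25000)
-44*(-29) + g = -44*(-29) + 1/4 = 1276 + 1/4 = 5105/4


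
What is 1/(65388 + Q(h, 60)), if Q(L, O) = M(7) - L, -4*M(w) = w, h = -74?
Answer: 4/261841 ≈ 1.5276e-5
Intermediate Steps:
M(w) = -w/4
Q(L, O) = -7/4 - L (Q(L, O) = -1/4*7 - L = -7/4 - L)
1/(65388 + Q(h, 60)) = 1/(65388 + (-7/4 - 1*(-74))) = 1/(65388 + (-7/4 + 74)) = 1/(65388 + 289/4) = 1/(261841/4) = 4/261841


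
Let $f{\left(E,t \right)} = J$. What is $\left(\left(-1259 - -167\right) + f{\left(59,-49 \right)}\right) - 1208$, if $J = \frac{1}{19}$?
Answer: $- \frac{43699}{19} \approx -2299.9$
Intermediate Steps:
$J = \frac{1}{19} \approx 0.052632$
$f{\left(E,t \right)} = \frac{1}{19}$
$\left(\left(-1259 - -167\right) + f{\left(59,-49 \right)}\right) - 1208 = \left(\left(-1259 - -167\right) + \frac{1}{19}\right) - 1208 = \left(\left(-1259 + 167\right) + \frac{1}{19}\right) - 1208 = \left(-1092 + \frac{1}{19}\right) - 1208 = - \frac{20747}{19} - 1208 = - \frac{43699}{19}$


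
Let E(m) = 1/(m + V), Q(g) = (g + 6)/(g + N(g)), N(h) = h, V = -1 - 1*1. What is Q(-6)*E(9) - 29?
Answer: -29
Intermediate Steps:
V = -2 (V = -1 - 1 = -2)
Q(g) = (6 + g)/(2*g) (Q(g) = (g + 6)/(g + g) = (6 + g)/((2*g)) = (6 + g)*(1/(2*g)) = (6 + g)/(2*g))
E(m) = 1/(-2 + m) (E(m) = 1/(m - 2) = 1/(-2 + m))
Q(-6)*E(9) - 29 = ((½)*(6 - 6)/(-6))/(-2 + 9) - 29 = ((½)*(-⅙)*0)/7 - 29 = 0*(⅐) - 29 = 0 - 29 = -29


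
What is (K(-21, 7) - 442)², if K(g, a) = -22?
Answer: 215296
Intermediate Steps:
(K(-21, 7) - 442)² = (-22 - 442)² = (-464)² = 215296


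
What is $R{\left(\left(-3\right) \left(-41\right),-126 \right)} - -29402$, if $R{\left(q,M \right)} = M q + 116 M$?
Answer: $-712$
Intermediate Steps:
$R{\left(q,M \right)} = 116 M + M q$
$R{\left(\left(-3\right) \left(-41\right),-126 \right)} - -29402 = - 126 \left(116 - -123\right) - -29402 = - 126 \left(116 + 123\right) + 29402 = \left(-126\right) 239 + 29402 = -30114 + 29402 = -712$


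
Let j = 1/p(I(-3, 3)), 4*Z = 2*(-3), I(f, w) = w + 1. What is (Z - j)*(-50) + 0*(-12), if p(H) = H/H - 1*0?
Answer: 125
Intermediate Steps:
I(f, w) = 1 + w
p(H) = 1 (p(H) = 1 + 0 = 1)
Z = -3/2 (Z = (2*(-3))/4 = (¼)*(-6) = -3/2 ≈ -1.5000)
j = 1 (j = 1/1 = 1)
(Z - j)*(-50) + 0*(-12) = (-3/2 - 1*1)*(-50) + 0*(-12) = (-3/2 - 1)*(-50) + 0 = -5/2*(-50) + 0 = 125 + 0 = 125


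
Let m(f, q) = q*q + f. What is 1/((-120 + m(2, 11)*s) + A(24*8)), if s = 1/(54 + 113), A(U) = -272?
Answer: -167/65341 ≈ -0.0025558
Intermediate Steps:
m(f, q) = f + q² (m(f, q) = q² + f = f + q²)
s = 1/167 ≈ 0.0059880
1/((-120 + m(2, 11)*s) + A(24*8)) = 1/((-120 + (2 + 11²)*(1/167)) - 272) = 1/((-120 + (2 + 121)*(1/167)) - 272) = 1/((-120 + 123*(1/167)) - 272) = 1/((-120 + 123/167) - 272) = 1/(-19917/167 - 272) = 1/(-65341/167) = -167/65341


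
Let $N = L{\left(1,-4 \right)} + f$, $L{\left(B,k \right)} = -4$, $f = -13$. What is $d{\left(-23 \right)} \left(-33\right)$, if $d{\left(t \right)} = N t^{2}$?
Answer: $296769$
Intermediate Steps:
$N = -17$ ($N = -4 - 13 = -17$)
$d{\left(t \right)} = - 17 t^{2}$
$d{\left(-23 \right)} \left(-33\right) = - 17 \left(-23\right)^{2} \left(-33\right) = \left(-17\right) 529 \left(-33\right) = \left(-8993\right) \left(-33\right) = 296769$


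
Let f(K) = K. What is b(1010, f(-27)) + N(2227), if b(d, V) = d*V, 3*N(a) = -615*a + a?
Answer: -1449188/3 ≈ -4.8306e+5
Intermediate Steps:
N(a) = -614*a/3 (N(a) = (-615*a + a)/3 = (-614*a)/3 = -614*a/3)
b(d, V) = V*d
b(1010, f(-27)) + N(2227) = -27*1010 - 614/3*2227 = -27270 - 1367378/3 = -1449188/3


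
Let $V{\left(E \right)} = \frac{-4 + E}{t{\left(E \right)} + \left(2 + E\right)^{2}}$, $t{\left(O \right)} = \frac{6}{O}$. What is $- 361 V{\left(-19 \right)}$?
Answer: $\frac{157757}{5485} \approx 28.762$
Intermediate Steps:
$V{\left(E \right)} = \frac{-4 + E}{\left(2 + E\right)^{2} + \frac{6}{E}}$ ($V{\left(E \right)} = \frac{-4 + E}{\frac{6}{E} + \left(2 + E\right)^{2}} = \frac{-4 + E}{\left(2 + E\right)^{2} + \frac{6}{E}}$)
$- 361 V{\left(-19 \right)} = - 361 \left(- \frac{19 \left(-4 - 19\right)}{6 - 19 \left(2 - 19\right)^{2}}\right) = - 361 \left(\left(-19\right) \frac{1}{6 - 19 \left(-17\right)^{2}} \left(-23\right)\right) = - 361 \left(\left(-19\right) \frac{1}{6 - 5491} \left(-23\right)\right) = - 361 \left(\left(-19\right) \frac{1}{-5485} \left(-23\right)\right) = - 361 \left(\left(-19\right) \left(- \frac{1}{5485}\right) \left(-23\right)\right) = \left(-361\right) \left(- \frac{437}{5485}\right) = \frac{157757}{5485}$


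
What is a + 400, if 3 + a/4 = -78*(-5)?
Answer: 1948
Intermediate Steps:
a = 1548 (a = -12 + 4*(-78*(-5)) = -12 + 4*(-1*(-390)) = -12 + 4*390 = -12 + 1560 = 1548)
a + 400 = 1548 + 400 = 1948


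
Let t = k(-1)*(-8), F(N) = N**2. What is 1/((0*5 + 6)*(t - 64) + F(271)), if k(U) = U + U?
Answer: 1/73153 ≈ 1.3670e-5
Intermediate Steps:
k(U) = 2*U
t = 16 (t = (2*(-1))*(-8) = -2*(-8) = 16)
1/((0*5 + 6)*(t - 64) + F(271)) = 1/((0*5 + 6)*(16 - 64) + 271**2) = 1/((0 + 6)*(-48) + 73441) = 1/(6*(-48) + 73441) = 1/(-288 + 73441) = 1/73153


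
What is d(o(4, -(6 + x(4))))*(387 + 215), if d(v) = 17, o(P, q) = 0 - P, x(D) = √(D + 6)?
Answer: 10234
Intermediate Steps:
x(D) = √(6 + D)
o(P, q) = -P
d(o(4, -(6 + x(4))))*(387 + 215) = 17*(387 + 215) = 17*602 = 10234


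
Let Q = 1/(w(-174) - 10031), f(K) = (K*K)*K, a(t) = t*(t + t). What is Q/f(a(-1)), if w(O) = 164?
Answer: -1/78936 ≈ -1.2668e-5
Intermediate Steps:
a(t) = 2*t² (a(t) = t*(2*t) = 2*t²)
f(K) = K³ (f(K) = K²*K = K³)
Q = -1/9867 (Q = 1/(164 - 10031) = 1/(-9867) = -1/9867 ≈ -0.00010135)
Q/f(a(-1)) = -1/(9867*((2*(-1)²)³)) = -1/(9867*((2*1)³)) = -1/(9867*(2³)) = -1/9867/8 = -1/9867*⅛ = -1/78936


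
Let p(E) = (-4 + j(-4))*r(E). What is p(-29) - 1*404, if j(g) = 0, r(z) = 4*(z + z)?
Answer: 524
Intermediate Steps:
r(z) = 8*z (r(z) = 4*(2*z) = 8*z)
p(E) = -32*E (p(E) = (-4 + 0)*(8*E) = -32*E)
p(-29) - 1*404 = -32*(-29) - 1*404 = 928 - 404 = 524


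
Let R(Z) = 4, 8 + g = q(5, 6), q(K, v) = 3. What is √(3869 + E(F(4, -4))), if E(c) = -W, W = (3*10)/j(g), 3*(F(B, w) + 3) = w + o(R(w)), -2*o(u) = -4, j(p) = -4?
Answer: √15506/2 ≈ 62.262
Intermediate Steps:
g = -5 (g = -8 + 3 = -5)
o(u) = 2 (o(u) = -½*(-4) = 2)
F(B, w) = -7/3 + w/3 (F(B, w) = -3 + (w + 2)/3 = -3 + (2 + w)/3 = -3 + (⅔ + w/3) = -7/3 + w/3)
W = -15/2 (W = (3*10)/(-4) = 30*(-¼) = -15/2 ≈ -7.5000)
E(c) = 15/2 (E(c) = -1*(-15/2) = 15/2)
√(3869 + E(F(4, -4))) = √(3869 + 15/2) = √(7753/2) = √15506/2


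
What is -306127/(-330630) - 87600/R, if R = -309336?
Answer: 48153929/39827010 ≈ 1.2091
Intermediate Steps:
-306127/(-330630) - 87600/R = -306127/(-330630) - 87600/(-309336) = -306127*(-1/330630) - 87600*(-1/309336) = 2861/3090 + 3650/12889 = 48153929/39827010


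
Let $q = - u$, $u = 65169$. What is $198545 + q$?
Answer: $133376$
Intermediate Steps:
$q = -65169$ ($q = \left(-1\right) 65169 = -65169$)
$198545 + q = 198545 - 65169 = 133376$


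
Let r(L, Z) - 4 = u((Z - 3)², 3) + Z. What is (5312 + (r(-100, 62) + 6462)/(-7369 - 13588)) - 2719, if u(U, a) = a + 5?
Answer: 2859735/1103 ≈ 2592.7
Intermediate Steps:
u(U, a) = 5 + a
r(L, Z) = 12 + Z (r(L, Z) = 4 + ((5 + 3) + Z) = 4 + (8 + Z) = 12 + Z)
(5312 + (r(-100, 62) + 6462)/(-7369 - 13588)) - 2719 = (5312 + ((12 + 62) + 6462)/(-7369 - 13588)) - 2719 = (5312 + (74 + 6462)/(-20957)) - 2719 = (5312 + 6536*(-1/20957)) - 2719 = (5312 - 344/1103) - 2719 = 5858792/1103 - 2719 = 2859735/1103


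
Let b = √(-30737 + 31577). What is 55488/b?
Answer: 4624*√210/35 ≈ 1914.5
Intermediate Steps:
b = 2*√210 (b = √840 = 2*√210 ≈ 28.983)
55488/b = 55488/((2*√210)) = 55488*(√210/420) = 4624*√210/35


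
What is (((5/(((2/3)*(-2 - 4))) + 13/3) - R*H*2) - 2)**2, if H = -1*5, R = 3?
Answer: 139129/144 ≈ 966.17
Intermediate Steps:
H = -5
(((5/(((2/3)*(-2 - 4))) + 13/3) - R*H*2) - 2)**2 = (((5/(((2/3)*(-2 - 4))) + 13/3) - 3*(-5)*2) - 2)**2 = (((5/(((2*(1/3))*(-6))) + 13*(1/3)) - (-15)*2) - 2)**2 = (((5/(((2/3)*(-6))) + 13/3) - 1*(-30)) - 2)**2 = (((5/(-4) + 13/3) + 30) - 2)**2 = (((5*(-1/4) + 13/3) + 30) - 2)**2 = (((-5/4 + 13/3) + 30) - 2)**2 = ((37/12 + 30) - 2)**2 = (397/12 - 2)**2 = (373/12)**2 = 139129/144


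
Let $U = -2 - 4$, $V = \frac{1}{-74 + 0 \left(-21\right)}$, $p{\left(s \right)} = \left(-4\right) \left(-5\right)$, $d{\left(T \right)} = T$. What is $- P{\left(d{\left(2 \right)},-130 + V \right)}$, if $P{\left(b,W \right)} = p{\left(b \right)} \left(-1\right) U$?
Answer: $-120$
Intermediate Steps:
$p{\left(s \right)} = 20$
$V = - \frac{1}{74}$ ($V = \frac{1}{-74 + 0} = \frac{1}{-74} = - \frac{1}{74} \approx -0.013514$)
$U = -6$ ($U = -2 - 4 = -6$)
$P{\left(b,W \right)} = 120$ ($P{\left(b,W \right)} = 20 \left(-1\right) \left(-6\right) = \left(-20\right) \left(-6\right) = 120$)
$- P{\left(d{\left(2 \right)},-130 + V \right)} = \left(-1\right) 120 = -120$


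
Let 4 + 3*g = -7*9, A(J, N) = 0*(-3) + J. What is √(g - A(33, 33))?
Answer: I*√498/3 ≈ 7.4386*I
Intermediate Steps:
A(J, N) = J (A(J, N) = 0 + J = J)
g = -67/3 (g = -4/3 + (-7*9)/3 = -4/3 + (⅓)*(-63) = -4/3 - 21 = -67/3 ≈ -22.333)
√(g - A(33, 33)) = √(-67/3 - 1*33) = √(-67/3 - 33) = √(-166/3) = I*√498/3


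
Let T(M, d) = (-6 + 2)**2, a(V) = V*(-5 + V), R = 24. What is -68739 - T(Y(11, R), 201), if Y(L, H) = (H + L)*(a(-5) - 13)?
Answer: -68755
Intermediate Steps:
Y(L, H) = 37*H + 37*L (Y(L, H) = (H + L)*(-5*(-5 - 5) - 13) = (H + L)*(-5*(-10) - 13) = (H + L)*(50 - 13) = (H + L)*37 = 37*H + 37*L)
T(M, d) = 16 (T(M, d) = (-4)**2 = 16)
-68739 - T(Y(11, R), 201) = -68739 - 1*16 = -68739 - 16 = -68755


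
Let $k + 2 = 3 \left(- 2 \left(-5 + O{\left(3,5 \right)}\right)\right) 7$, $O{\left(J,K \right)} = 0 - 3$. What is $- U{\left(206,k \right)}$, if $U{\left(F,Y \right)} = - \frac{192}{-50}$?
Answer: $- \frac{96}{25} \approx -3.84$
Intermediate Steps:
$O{\left(J,K \right)} = -3$
$k = 334$ ($k = -2 + 3 \left(- 2 \left(-5 - 3\right)\right) 7 = -2 + 3 \left(\left(-2\right) \left(-8\right)\right) 7 = -2 + 3 \cdot 16 \cdot 7 = -2 + 48 \cdot 7 = -2 + 336 = 334$)
$U{\left(F,Y \right)} = \frac{96}{25}$ ($U{\left(F,Y \right)} = \left(-192\right) \left(- \frac{1}{50}\right) = \frac{96}{25}$)
$- U{\left(206,k \right)} = \left(-1\right) \frac{96}{25} = - \frac{96}{25}$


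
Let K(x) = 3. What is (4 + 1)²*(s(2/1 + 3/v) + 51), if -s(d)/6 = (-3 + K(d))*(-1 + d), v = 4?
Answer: 1275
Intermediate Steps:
s(d) = 0 (s(d) = -6*(-3 + 3)*(-1 + d) = -0*(-1 + d) = -6*0 = 0)
(4 + 1)²*(s(2/1 + 3/v) + 51) = (4 + 1)²*(0 + 51) = 5²*51 = 25*51 = 1275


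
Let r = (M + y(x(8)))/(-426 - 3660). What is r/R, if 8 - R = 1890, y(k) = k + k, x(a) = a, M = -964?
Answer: -79/640821 ≈ -0.00012328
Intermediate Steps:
y(k) = 2*k
R = -1882 (R = 8 - 1*1890 = 8 - 1890 = -1882)
r = 158/681 (r = (-964 + 2*8)/(-426 - 3660) = (-964 + 16)/(-4086) = -948*(-1/4086) = 158/681 ≈ 0.23201)
r/R = (158/681)/(-1882) = (158/681)*(-1/1882) = -79/640821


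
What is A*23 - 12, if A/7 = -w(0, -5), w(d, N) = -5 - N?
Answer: -12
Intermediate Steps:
A = 0 (A = 7*(-(-5 - 1*(-5))) = 7*(-(-5 + 5)) = 7*(-1*0) = 7*0 = 0)
A*23 - 12 = 0*23 - 12 = 0 - 12 = -12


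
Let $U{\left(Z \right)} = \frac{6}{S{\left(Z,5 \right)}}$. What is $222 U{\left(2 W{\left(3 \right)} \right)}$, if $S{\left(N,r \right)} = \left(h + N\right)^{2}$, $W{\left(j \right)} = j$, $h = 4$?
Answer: $\frac{333}{25} \approx 13.32$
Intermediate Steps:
$S{\left(N,r \right)} = \left(4 + N\right)^{2}$
$U{\left(Z \right)} = \frac{6}{\left(4 + Z\right)^{2}}$
$222 U{\left(2 W{\left(3 \right)} \right)} = 222 \frac{6}{\left(4 + 2 \cdot 3\right)^{2}} = 222 \frac{6}{\left(4 + 6\right)^{2}} = 222 \cdot \frac{6}{100} = 222 \cdot 6 \cdot \frac{1}{100} = 222 \cdot \frac{3}{50} = \frac{333}{25}$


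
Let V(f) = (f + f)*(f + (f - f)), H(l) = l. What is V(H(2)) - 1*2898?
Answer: -2890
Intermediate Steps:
V(f) = 2*f² (V(f) = (2*f)*(f + 0) = (2*f)*f = 2*f²)
V(H(2)) - 1*2898 = 2*2² - 1*2898 = 2*4 - 2898 = 8 - 2898 = -2890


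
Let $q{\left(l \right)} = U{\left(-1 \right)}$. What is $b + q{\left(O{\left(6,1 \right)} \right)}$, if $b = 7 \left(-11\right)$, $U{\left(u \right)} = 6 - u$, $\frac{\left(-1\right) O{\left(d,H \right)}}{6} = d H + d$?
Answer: $-70$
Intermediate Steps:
$O{\left(d,H \right)} = - 6 d - 6 H d$ ($O{\left(d,H \right)} = - 6 \left(d H + d\right) = - 6 \left(H d + d\right) = - 6 \left(d + H d\right) = - 6 d - 6 H d$)
$q{\left(l \right)} = 7$ ($q{\left(l \right)} = 6 - -1 = 6 + 1 = 7$)
$b = -77$
$b + q{\left(O{\left(6,1 \right)} \right)} = -77 + 7 = -70$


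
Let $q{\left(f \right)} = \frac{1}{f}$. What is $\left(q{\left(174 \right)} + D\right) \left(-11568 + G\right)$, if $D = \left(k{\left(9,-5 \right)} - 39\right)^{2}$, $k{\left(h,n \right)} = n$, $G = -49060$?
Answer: $- \frac{10211725610}{87} \approx -1.1738 \cdot 10^{8}$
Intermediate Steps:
$D = 1936$ ($D = \left(-5 - 39\right)^{2} = \left(-44\right)^{2} = 1936$)
$\left(q{\left(174 \right)} + D\right) \left(-11568 + G\right) = \left(\frac{1}{174} + 1936\right) \left(-11568 - 49060\right) = \left(\frac{1}{174} + 1936\right) \left(-60628\right) = \frac{336865}{174} \left(-60628\right) = - \frac{10211725610}{87}$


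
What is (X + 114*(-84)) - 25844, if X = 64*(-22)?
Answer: -36828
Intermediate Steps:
X = -1408
(X + 114*(-84)) - 25844 = (-1408 + 114*(-84)) - 25844 = (-1408 - 9576) - 25844 = -10984 - 25844 = -36828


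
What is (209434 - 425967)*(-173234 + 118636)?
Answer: 11822268734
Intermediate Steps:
(209434 - 425967)*(-173234 + 118636) = -216533*(-54598) = 11822268734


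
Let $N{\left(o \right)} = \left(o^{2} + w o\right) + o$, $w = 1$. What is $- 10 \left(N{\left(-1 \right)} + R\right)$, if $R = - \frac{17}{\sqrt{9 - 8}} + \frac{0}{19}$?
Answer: $180$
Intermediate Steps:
$N{\left(o \right)} = o^{2} + 2 o$ ($N{\left(o \right)} = \left(o^{2} + 1 o\right) + o = \left(o^{2} + o\right) + o = \left(o + o^{2}\right) + o = o^{2} + 2 o$)
$R = -17$ ($R = - \frac{17}{\sqrt{1}} + 0 \cdot \frac{1}{19} = - \frac{17}{1} + 0 = \left(-17\right) 1 + 0 = -17 + 0 = -17$)
$- 10 \left(N{\left(-1 \right)} + R\right) = - 10 \left(- (2 - 1) - 17\right) = - 10 \left(\left(-1\right) 1 - 17\right) = - 10 \left(-1 - 17\right) = \left(-10\right) \left(-18\right) = 180$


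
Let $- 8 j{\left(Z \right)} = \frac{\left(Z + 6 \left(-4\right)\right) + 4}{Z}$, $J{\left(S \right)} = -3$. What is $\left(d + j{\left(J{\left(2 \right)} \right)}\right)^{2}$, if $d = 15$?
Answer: $\frac{113569}{576} \approx 197.17$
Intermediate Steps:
$j{\left(Z \right)} = - \frac{-20 + Z}{8 Z}$ ($j{\left(Z \right)} = - \frac{\left(\left(Z + 6 \left(-4\right)\right) + 4\right) \frac{1}{Z}}{8} = - \frac{\left(\left(Z - 24\right) + 4\right) \frac{1}{Z}}{8} = - \frac{\left(\left(-24 + Z\right) + 4\right) \frac{1}{Z}}{8} = - \frac{\left(-20 + Z\right) \frac{1}{Z}}{8} = - \frac{\frac{1}{Z} \left(-20 + Z\right)}{8} = - \frac{-20 + Z}{8 Z}$)
$\left(d + j{\left(J{\left(2 \right)} \right)}\right)^{2} = \left(15 + \frac{20 - -3}{8 \left(-3\right)}\right)^{2} = \left(15 + \frac{1}{8} \left(- \frac{1}{3}\right) \left(20 + 3\right)\right)^{2} = \left(15 + \frac{1}{8} \left(- \frac{1}{3}\right) 23\right)^{2} = \left(15 - \frac{23}{24}\right)^{2} = \left(\frac{337}{24}\right)^{2} = \frac{113569}{576}$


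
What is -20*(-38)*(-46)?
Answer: -34960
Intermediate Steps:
-20*(-38)*(-46) = 760*(-46) = -34960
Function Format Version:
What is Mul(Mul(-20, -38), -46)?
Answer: -34960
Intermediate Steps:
Mul(Mul(-20, -38), -46) = Mul(760, -46) = -34960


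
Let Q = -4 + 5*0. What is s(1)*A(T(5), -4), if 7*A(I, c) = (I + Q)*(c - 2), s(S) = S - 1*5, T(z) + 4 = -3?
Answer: -264/7 ≈ -37.714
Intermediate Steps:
T(z) = -7 (T(z) = -4 - 3 = -7)
s(S) = -5 + S (s(S) = S - 5 = -5 + S)
Q = -4 (Q = -4 + 0 = -4)
A(I, c) = (-4 + I)*(-2 + c)/7 (A(I, c) = ((I - 4)*(c - 2))/7 = ((-4 + I)*(-2 + c))/7 = (-4 + I)*(-2 + c)/7)
s(1)*A(T(5), -4) = (-5 + 1)*(8/7 - 4/7*(-4) - 2/7*(-7) + (1/7)*(-7)*(-4)) = -4*(8/7 + 16/7 + 2 + 4) = -4*66/7 = -264/7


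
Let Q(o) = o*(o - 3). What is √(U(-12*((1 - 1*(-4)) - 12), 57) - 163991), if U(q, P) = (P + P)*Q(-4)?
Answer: I*√160799 ≈ 401.0*I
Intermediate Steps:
Q(o) = o*(-3 + o)
U(q, P) = 56*P (U(q, P) = (P + P)*(-4*(-3 - 4)) = (2*P)*(-4*(-7)) = (2*P)*28 = 56*P)
√(U(-12*((1 - 1*(-4)) - 12), 57) - 163991) = √(56*57 - 163991) = √(3192 - 163991) = √(-160799) = I*√160799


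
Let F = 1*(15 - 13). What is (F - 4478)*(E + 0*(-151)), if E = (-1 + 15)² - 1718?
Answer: 6812472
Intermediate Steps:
F = 2 (F = 1*2 = 2)
E = -1522 (E = 14² - 1718 = 196 - 1718 = -1522)
(F - 4478)*(E + 0*(-151)) = (2 - 4478)*(-1522 + 0*(-151)) = -4476*(-1522 + 0) = -4476*(-1522) = 6812472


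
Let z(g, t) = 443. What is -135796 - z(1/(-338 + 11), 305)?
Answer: -136239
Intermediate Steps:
-135796 - z(1/(-338 + 11), 305) = -135796 - 1*443 = -135796 - 443 = -136239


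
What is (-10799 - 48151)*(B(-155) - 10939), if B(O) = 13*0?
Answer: 644854050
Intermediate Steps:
B(O) = 0
(-10799 - 48151)*(B(-155) - 10939) = (-10799 - 48151)*(0 - 10939) = -58950*(-10939) = 644854050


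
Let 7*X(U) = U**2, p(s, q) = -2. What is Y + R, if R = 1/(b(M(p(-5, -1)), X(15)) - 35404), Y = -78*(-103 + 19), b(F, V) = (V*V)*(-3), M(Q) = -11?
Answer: 12361468343/1886671 ≈ 6552.0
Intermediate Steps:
X(U) = U**2/7
b(F, V) = -3*V**2 (b(F, V) = V**2*(-3) = -3*V**2)
Y = 6552 (Y = -78*(-84) = 6552)
R = -49/1886671 (R = 1/(-3*((1/7)*15**2)**2 - 35404) = 1/(-3*((1/7)*225)**2 - 35404) = 1/(-3*(225/7)**2 - 35404) = 1/(-3*50625/49 - 35404) = 1/(-151875/49 - 35404) = 1/(-1886671/49) = -49/1886671 ≈ -2.5972e-5)
Y + R = 6552 - 49/1886671 = 12361468343/1886671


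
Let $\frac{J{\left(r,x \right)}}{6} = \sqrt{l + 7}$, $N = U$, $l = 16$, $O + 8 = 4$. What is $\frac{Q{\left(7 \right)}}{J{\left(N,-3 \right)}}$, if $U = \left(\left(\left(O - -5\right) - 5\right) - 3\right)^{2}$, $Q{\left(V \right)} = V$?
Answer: $\frac{7 \sqrt{23}}{138} \approx 0.24327$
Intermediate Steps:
$O = -4$ ($O = -8 + 4 = -4$)
$U = 49$ ($U = \left(\left(\left(-4 - -5\right) - 5\right) - 3\right)^{2} = \left(\left(\left(-4 + 5\right) - 5\right) - 3\right)^{2} = \left(\left(1 - 5\right) - 3\right)^{2} = \left(-4 - 3\right)^{2} = \left(-7\right)^{2} = 49$)
$N = 49$
$J{\left(r,x \right)} = 6 \sqrt{23}$ ($J{\left(r,x \right)} = 6 \sqrt{16 + 7} = 6 \sqrt{23}$)
$\frac{Q{\left(7 \right)}}{J{\left(N,-3 \right)}} = \frac{7}{6 \sqrt{23}} = 7 \frac{\sqrt{23}}{138} = \frac{7 \sqrt{23}}{138}$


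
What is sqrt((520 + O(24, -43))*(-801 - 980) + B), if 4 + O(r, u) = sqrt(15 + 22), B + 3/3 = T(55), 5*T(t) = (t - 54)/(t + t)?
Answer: sqrt(-11119863678 - 21550100*sqrt(37))/110 ≈ 964.28*I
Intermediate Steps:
T(t) = (-54 + t)/(10*t) (T(t) = ((t - 54)/(t + t))/5 = ((-54 + t)/((2*t)))/5 = ((-54 + t)*(1/(2*t)))/5 = ((-54 + t)/(2*t))/5 = (-54 + t)/(10*t))
B = -549/550 (B = -1 + (1/10)*(-54 + 55)/55 = -1 + (1/10)*(1/55)*1 = -1 + 1/550 = -549/550 ≈ -0.99818)
O(r, u) = -4 + sqrt(37) (O(r, u) = -4 + sqrt(15 + 22) = -4 + sqrt(37))
sqrt((520 + O(24, -43))*(-801 - 980) + B) = sqrt((520 + (-4 + sqrt(37)))*(-801 - 980) - 549/550) = sqrt((516 + sqrt(37))*(-1781) - 549/550) = sqrt((-918996 - 1781*sqrt(37)) - 549/550) = sqrt(-505448349/550 - 1781*sqrt(37))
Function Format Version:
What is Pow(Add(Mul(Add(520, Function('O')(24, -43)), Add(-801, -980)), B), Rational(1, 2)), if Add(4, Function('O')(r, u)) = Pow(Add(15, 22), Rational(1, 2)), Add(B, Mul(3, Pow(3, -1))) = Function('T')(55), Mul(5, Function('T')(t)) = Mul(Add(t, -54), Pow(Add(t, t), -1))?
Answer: Mul(Rational(1, 110), Pow(Add(-11119863678, Mul(-21550100, Pow(37, Rational(1, 2)))), Rational(1, 2))) ≈ Mul(964.28, I)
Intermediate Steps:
Function('T')(t) = Mul(Rational(1, 10), Pow(t, -1), Add(-54, t)) (Function('T')(t) = Mul(Rational(1, 5), Mul(Add(t, -54), Pow(Add(t, t), -1))) = Mul(Rational(1, 5), Mul(Add(-54, t), Pow(Mul(2, t), -1))) = Mul(Rational(1, 5), Mul(Add(-54, t), Mul(Rational(1, 2), Pow(t, -1)))) = Mul(Rational(1, 5), Mul(Rational(1, 2), Pow(t, -1), Add(-54, t))) = Mul(Rational(1, 10), Pow(t, -1), Add(-54, t)))
B = Rational(-549, 550) (B = Add(-1, Mul(Rational(1, 10), Pow(55, -1), Add(-54, 55))) = Add(-1, Mul(Rational(1, 10), Rational(1, 55), 1)) = Add(-1, Rational(1, 550)) = Rational(-549, 550) ≈ -0.99818)
Function('O')(r, u) = Add(-4, Pow(37, Rational(1, 2))) (Function('O')(r, u) = Add(-4, Pow(Add(15, 22), Rational(1, 2))) = Add(-4, Pow(37, Rational(1, 2))))
Pow(Add(Mul(Add(520, Function('O')(24, -43)), Add(-801, -980)), B), Rational(1, 2)) = Pow(Add(Mul(Add(520, Add(-4, Pow(37, Rational(1, 2)))), Add(-801, -980)), Rational(-549, 550)), Rational(1, 2)) = Pow(Add(Mul(Add(516, Pow(37, Rational(1, 2))), -1781), Rational(-549, 550)), Rational(1, 2)) = Pow(Add(Add(-918996, Mul(-1781, Pow(37, Rational(1, 2)))), Rational(-549, 550)), Rational(1, 2)) = Pow(Add(Rational(-505448349, 550), Mul(-1781, Pow(37, Rational(1, 2)))), Rational(1, 2))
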